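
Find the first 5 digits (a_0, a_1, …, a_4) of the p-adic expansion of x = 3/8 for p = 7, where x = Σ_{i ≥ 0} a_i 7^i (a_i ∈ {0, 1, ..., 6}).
(a_0, …, a_4) = (3, 4, 2, 4, 2)

v_7(3/8) = 0 (numerator and denominator both coprime to 7), so x ∈ ℤ_7^×. Compute digits iteratively via a_i = x_i mod 7, x_{i+1} = (x_i − a_i)/7, with x_0 = x:
  x_0 = 3/8;  a_0 = 3;  x_1 = (x_0 − 3)/7 = -3/8
  x_1 = -3/8;  a_1 = 4;  x_2 = (x_1 − 4)/7 = -5/8
  x_2 = -5/8;  a_2 = 2;  x_3 = (x_2 − 2)/7 = -3/8
  x_3 = -3/8;  a_3 = 4;  x_4 = (x_3 − 4)/7 = -5/8
  x_4 = -5/8;  a_4 = 2;  x_5 = (x_4 − 2)/7 = -3/8
Digits: (3, 4, 2, 4, 2).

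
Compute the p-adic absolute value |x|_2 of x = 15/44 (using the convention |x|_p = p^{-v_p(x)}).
|15/44|_2 = 4

Step 1 — compute v_2(x) by factoring powers of 2 out of the numerator and denominator: v_2(15/44) = -2. Step 2 — apply |x|_p = p^{-v_p(x)} = 2^{2} = 4.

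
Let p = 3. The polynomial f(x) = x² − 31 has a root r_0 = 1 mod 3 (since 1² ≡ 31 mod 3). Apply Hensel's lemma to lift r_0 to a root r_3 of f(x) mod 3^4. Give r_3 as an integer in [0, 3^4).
r_3 = 52 (mod 81)

Hensel's recurrence: r_{i+1} = r_i − f(r_i)·(f′(r_i))^{-1} mod 3^{i+2}, with f′(x) = 2x. Iterate:
  r_0 = 1 (mod 3)
  r_1 = 7 (mod 9)
  r_2 = 25 (mod 27)
  r_3 = 52 (mod 81)
Final: r_3 = 52, and one checks f(r_3) ≡ 0 mod 3^4.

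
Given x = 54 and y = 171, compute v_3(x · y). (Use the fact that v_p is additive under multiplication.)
v_3(9234) = 5

v_p(x) = 3 (factor: 54 = 3^3 · 2); v_p(y) = 2 (factor: 171 = 3^2 · 19). Additivity: v_p(xy) = v_p(x) + v_p(y) = 3 + 2 = 5. (Direct check: xy = 9234 = 3^5 · (38).)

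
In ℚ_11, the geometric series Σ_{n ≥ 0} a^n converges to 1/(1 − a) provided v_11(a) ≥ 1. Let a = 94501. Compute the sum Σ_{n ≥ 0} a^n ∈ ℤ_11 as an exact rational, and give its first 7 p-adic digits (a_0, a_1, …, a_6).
Σ a^n = 1/(1 − a) = -1/94500;  first 7 digits = (1, 0, 0, 5, 6, 0, 3)

v_11(a) = 3 ≥ 1, so the series converges in ℤ_11 to 1/(1 − a) = 1/(1 − 94501) = -1/94500. Expand this rational in ℤ_11: compute digits iteratively via d_i = x_i mod 11, x_{i+1} = (x_i − d_i)/11. The first 7 digits are (1, 0, 0, 5, 6, 0, 3).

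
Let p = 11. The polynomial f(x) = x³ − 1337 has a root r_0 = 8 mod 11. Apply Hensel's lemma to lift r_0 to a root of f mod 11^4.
r_3 = 4408 (mod 14641)

Hensel: r_{i+1} = r_i − f(r_i)/f′(r_i) mod 11^{i+2}, where f′(x) = 3x². Iterate:
  r_0 = 8 (mod 11)
  r_1 = 52 (mod 121)
  r_2 = 415 (mod 1331)
  r_3 = 4408 (mod 14641)
Final: r = 4408 with f(r) ≡ 0 mod 11^4.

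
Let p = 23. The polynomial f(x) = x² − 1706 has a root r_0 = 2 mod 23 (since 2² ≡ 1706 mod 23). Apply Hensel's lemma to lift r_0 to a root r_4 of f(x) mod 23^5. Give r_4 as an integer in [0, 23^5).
r_4 = 739176 (mod 6436343)

Hensel's recurrence: r_{i+1} = r_i − f(r_i)·(f′(r_i))^{-1} mod 23^{i+2}, with f′(x) = 2x. Iterate:
  r_0 = 2 (mod 23)
  r_1 = 163 (mod 529)
  r_2 = 9156 (mod 12167)
  r_3 = 179494 (mod 279841)
  r_4 = 739176 (mod 6436343)
Final: r_4 = 739176, and one checks f(r_4) ≡ 0 mod 23^5.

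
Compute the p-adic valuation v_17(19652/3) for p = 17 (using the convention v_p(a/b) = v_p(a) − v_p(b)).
v_17(19652/3) = 3

Factor powers of 17 from the numerator and denominator of the reduced fraction: 19652 = 17^3 · 4 and 3 = 17^0 · 3. Apply v_p(a/b) = v_p(a) − v_p(b): v_17(19652/3) = 3 − 0 = 3.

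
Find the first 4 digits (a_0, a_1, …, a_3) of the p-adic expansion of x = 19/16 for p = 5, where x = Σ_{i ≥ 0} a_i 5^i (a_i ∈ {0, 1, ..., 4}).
(a_0, …, a_3) = (4, 1, 0, 4)

v_5(19/16) = 0 (numerator and denominator both coprime to 5), so x ∈ ℤ_5^×. Compute digits iteratively via a_i = x_i mod 5, x_{i+1} = (x_i − a_i)/5, with x_0 = x:
  x_0 = 19/16;  a_0 = 4;  x_1 = (x_0 − 4)/5 = -9/16
  x_1 = -9/16;  a_1 = 1;  x_2 = (x_1 − 1)/5 = -5/16
  x_2 = -5/16;  a_2 = 0;  x_3 = (x_2 − 0)/5 = -1/16
  x_3 = -1/16;  a_3 = 4;  x_4 = (x_3 − 4)/5 = -13/16
Digits: (4, 1, 0, 4).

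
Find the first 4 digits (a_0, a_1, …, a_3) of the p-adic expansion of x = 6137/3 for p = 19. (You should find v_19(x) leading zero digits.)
(a_0, …, a_3) = (0, 0, 12, 6)

v_19(6137/3) = 2, so a_0 = ... = a_1 = 0. Factor out: x = 19^2 · u with u = 17/3 a unit in ℤ_19. Expand u iteratively via a_{v+i} = u_i mod 19, u_{i+1} = (u_i − a_{v+i})/19:
  u_0 = 17/3;  a_2 = 12;  u_1 = (u_0 − 12)/19 = -1/3
  u_1 = -1/3;  a_3 = 6;  u_2 = (u_1 − 6)/19 = -1/3
Digits: (0, 0, 12, 6).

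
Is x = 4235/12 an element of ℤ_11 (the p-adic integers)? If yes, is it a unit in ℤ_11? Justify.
x ∈ ℤ_11 but not a unit; v_11(x) = 2 > 0

ℤ_11 = {x ∈ ℚ_11 : v_11(x) ≥ 0} and ℤ_11^× = {x ∈ ℤ_11 : v_11(x) = 0}. Here v_11(4235/12) = v_11(num) − v_11(den) = 2; compare against these criteria.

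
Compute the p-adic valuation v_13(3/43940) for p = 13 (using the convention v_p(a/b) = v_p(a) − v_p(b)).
v_13(3/43940) = -3

Factor powers of 13 from the numerator and denominator of the reduced fraction: 3 = 13^0 · 3 and 43940 = 13^3 · 20. Apply v_p(a/b) = v_p(a) − v_p(b): v_13(3/43940) = 0 − 3 = -3.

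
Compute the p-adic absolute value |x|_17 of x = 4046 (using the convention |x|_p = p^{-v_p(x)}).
|4046|_17 = 1/289

Step 1 — compute v_17(x) by factoring powers of 17 out of the numerator and denominator: v_17(4046) = 2. Step 2 — apply |x|_p = p^{-v_p(x)} = 17^{-2} = 1/289.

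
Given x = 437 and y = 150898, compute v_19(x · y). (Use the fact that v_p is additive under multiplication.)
v_19(65942426) = 4

v_p(x) = 1 (factor: 437 = 19^1 · 23); v_p(y) = 3 (factor: 150898 = 19^3 · 22). Additivity: v_p(xy) = v_p(x) + v_p(y) = 1 + 3 = 4. (Direct check: xy = 65942426 = 19^4 · (506).)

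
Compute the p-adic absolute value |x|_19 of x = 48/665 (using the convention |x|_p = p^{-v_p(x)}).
|48/665|_19 = 19

Step 1 — compute v_19(x) by factoring powers of 19 out of the numerator and denominator: v_19(48/665) = -1. Step 2 — apply |x|_p = p^{-v_p(x)} = 19^{1} = 19.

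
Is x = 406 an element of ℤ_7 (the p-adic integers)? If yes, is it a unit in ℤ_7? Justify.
x ∈ ℤ_7 but not a unit; v_7(x) = 1 > 0

ℤ_7 = {x ∈ ℚ_7 : v_7(x) ≥ 0} and ℤ_7^× = {x ∈ ℤ_7 : v_7(x) = 0}. Here v_7(406) = v_7(num) − v_7(den) = 1; compare against these criteria.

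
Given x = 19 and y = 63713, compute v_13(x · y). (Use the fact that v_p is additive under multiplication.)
v_13(1210547) = 3

v_p(x) = 0 (factor: 19 = 13^0 · 19); v_p(y) = 3 (factor: 63713 = 13^3 · 29). Additivity: v_p(xy) = v_p(x) + v_p(y) = 0 + 3 = 3. (Direct check: xy = 1210547 = 13^3 · (551).)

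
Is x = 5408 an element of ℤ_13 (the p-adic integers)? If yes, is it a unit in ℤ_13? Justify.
x ∈ ℤ_13 but not a unit; v_13(x) = 2 > 0

ℤ_13 = {x ∈ ℚ_13 : v_13(x) ≥ 0} and ℤ_13^× = {x ∈ ℤ_13 : v_13(x) = 0}. Here v_13(5408) = v_13(num) − v_13(den) = 2; compare against these criteria.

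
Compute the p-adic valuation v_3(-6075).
v_3(-6075) = 5

v_3(n) is the largest exponent k such that 3^k divides n. Factor out: -6075 = -3^5 · 25. (Sign doesn't affect v_p.) So v_3(-6075) = 5.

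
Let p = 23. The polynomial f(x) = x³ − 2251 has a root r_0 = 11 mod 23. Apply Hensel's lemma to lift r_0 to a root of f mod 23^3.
r_2 = 7762 (mod 12167)

Hensel: r_{i+1} = r_i − f(r_i)/f′(r_i) mod 23^{i+2}, where f′(x) = 3x². Iterate:
  r_0 = 11 (mod 23)
  r_1 = 356 (mod 529)
  r_2 = 7762 (mod 12167)
Final: r = 7762 with f(r) ≡ 0 mod 23^3.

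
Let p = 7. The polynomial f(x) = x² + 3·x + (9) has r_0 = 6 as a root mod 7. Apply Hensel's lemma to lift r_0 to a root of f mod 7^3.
r_2 = 286 (mod 343)

Hensel: r_{i+1} = r_i − f(r_i)·(f′(r_i))^{-1} mod 7^{i+2}, f′(x) = 2x + 3. Iterate:
  r_0 = 6 (mod 7)
  r_1 = 41 (mod 49)
  r_2 = 286 (mod 343)
Final: r = 286 satisfies f(r) ≡ 0 mod 7^3.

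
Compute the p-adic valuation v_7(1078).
v_7(1078) = 2

v_7(n) is the largest exponent k such that 7^k divides n. Factor out: 1078 = 7^2 · 22. (Sign doesn't affect v_p.) So v_7(1078) = 2.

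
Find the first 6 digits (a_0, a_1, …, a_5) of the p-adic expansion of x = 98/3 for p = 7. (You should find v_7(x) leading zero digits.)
(a_0, …, a_5) = (0, 0, 3, 2, 2, 2)

v_7(98/3) = 2, so a_0 = ... = a_1 = 0. Factor out: x = 7^2 · u with u = 2/3 a unit in ℤ_7. Expand u iteratively via a_{v+i} = u_i mod 7, u_{i+1} = (u_i − a_{v+i})/7:
  u_0 = 2/3;  a_2 = 3;  u_1 = (u_0 − 3)/7 = -1/3
  u_1 = -1/3;  a_3 = 2;  u_2 = (u_1 − 2)/7 = -1/3
  u_2 = -1/3;  a_4 = 2;  u_3 = (u_2 − 2)/7 = -1/3
  u_3 = -1/3;  a_5 = 2;  u_4 = (u_3 − 2)/7 = -1/3
Digits: (0, 0, 3, 2, 2, 2).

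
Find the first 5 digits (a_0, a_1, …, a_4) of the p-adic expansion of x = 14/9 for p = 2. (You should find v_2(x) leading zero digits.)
(a_0, …, a_4) = (0, 1, 1, 1, 1)

v_2(14/9) = 1, so a_0 = ... = a_0 = 0. Factor out: x = 2^1 · u with u = 7/9 a unit in ℤ_2. Expand u iteratively via a_{v+i} = u_i mod 2, u_{i+1} = (u_i − a_{v+i})/2:
  u_0 = 7/9;  a_1 = 1;  u_1 = (u_0 − 1)/2 = -1/9
  u_1 = -1/9;  a_2 = 1;  u_2 = (u_1 − 1)/2 = -5/9
  u_2 = -5/9;  a_3 = 1;  u_3 = (u_2 − 1)/2 = -7/9
  u_3 = -7/9;  a_4 = 1;  u_4 = (u_3 − 1)/2 = -8/9
Digits: (0, 1, 1, 1, 1).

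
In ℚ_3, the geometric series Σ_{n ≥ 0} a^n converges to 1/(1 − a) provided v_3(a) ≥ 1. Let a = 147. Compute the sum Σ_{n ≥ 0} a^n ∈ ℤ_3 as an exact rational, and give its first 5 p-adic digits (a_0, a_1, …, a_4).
Σ a^n = 1/(1 − a) = -1/146;  first 5 digits = (1, 1, 2, 2, 2)

v_3(a) = 1 ≥ 1, so the series converges in ℤ_3 to 1/(1 − a) = 1/(1 − 147) = -1/146. Expand this rational in ℤ_3: compute digits iteratively via d_i = x_i mod 3, x_{i+1} = (x_i − d_i)/3. The first 5 digits are (1, 1, 2, 2, 2).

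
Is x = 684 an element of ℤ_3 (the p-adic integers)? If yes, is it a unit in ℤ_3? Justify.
x ∈ ℤ_3 but not a unit; v_3(x) = 2 > 0

ℤ_3 = {x ∈ ℚ_3 : v_3(x) ≥ 0} and ℤ_3^× = {x ∈ ℤ_3 : v_3(x) = 0}. Here v_3(684) = v_3(num) − v_3(den) = 2; compare against these criteria.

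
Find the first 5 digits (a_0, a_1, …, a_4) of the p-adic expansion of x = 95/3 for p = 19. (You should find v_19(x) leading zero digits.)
(a_0, …, a_4) = (0, 8, 6, 6, 6)

v_19(95/3) = 1, so a_0 = ... = a_0 = 0. Factor out: x = 19^1 · u with u = 5/3 a unit in ℤ_19. Expand u iteratively via a_{v+i} = u_i mod 19, u_{i+1} = (u_i − a_{v+i})/19:
  u_0 = 5/3;  a_1 = 8;  u_1 = (u_0 − 8)/19 = -1/3
  u_1 = -1/3;  a_2 = 6;  u_2 = (u_1 − 6)/19 = -1/3
  u_2 = -1/3;  a_3 = 6;  u_3 = (u_2 − 6)/19 = -1/3
  u_3 = -1/3;  a_4 = 6;  u_4 = (u_3 − 6)/19 = -1/3
Digits: (0, 8, 6, 6, 6).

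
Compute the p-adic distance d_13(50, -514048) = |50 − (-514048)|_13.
d_13(50, -514048) = 1/28561

Step 1 — x − y = 50 − (-514048) = 514098. Step 2 — v_13(514098) = 4 (factor: 514098 = (13^4 · 18); the sign does not affect v_p). Step 3 — |x − y|_13 = 13^{-4} = 1/28561.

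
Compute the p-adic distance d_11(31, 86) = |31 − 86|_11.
d_11(31, 86) = 1/11

Step 1 — x − y = 31 − 86 = -55. Step 2 — v_11(-55) = 1 (factor: -55 = −(11^1 · 5); the sign does not affect v_p). Step 3 — |x − y|_11 = 11^{-1} = 1/11.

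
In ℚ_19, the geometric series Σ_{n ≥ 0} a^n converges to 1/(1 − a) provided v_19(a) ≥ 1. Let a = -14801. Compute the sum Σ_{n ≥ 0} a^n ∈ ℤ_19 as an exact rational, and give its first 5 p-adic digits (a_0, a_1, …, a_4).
Σ a^n = 1/(1 − a) = 1/14802;  first 5 digits = (1, 0, 16, 16, 8)

v_19(a) = 2 ≥ 1, so the series converges in ℤ_19 to 1/(1 − a) = 1/(1 − (-14801)) = 1/14802. Expand this rational in ℤ_19: compute digits iteratively via d_i = x_i mod 19, x_{i+1} = (x_i − d_i)/19. The first 5 digits are (1, 0, 16, 16, 8).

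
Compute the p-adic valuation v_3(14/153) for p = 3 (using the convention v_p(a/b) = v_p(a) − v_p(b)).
v_3(14/153) = -2

Factor powers of 3 from the numerator and denominator of the reduced fraction: 14 = 3^0 · 14 and 153 = 3^2 · 17. Apply v_p(a/b) = v_p(a) − v_p(b): v_3(14/153) = 0 − 2 = -2.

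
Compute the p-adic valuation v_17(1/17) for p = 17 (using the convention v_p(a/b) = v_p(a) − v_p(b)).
v_17(1/17) = -1

Factor powers of 17 from the numerator and denominator of the reduced fraction: 1 = 17^0 · 1 and 17 = 17^1 · 1. Apply v_p(a/b) = v_p(a) − v_p(b): v_17(1/17) = 0 − 1 = -1.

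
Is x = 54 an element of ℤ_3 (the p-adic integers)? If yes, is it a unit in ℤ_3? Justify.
x ∈ ℤ_3 but not a unit; v_3(x) = 3 > 0

ℤ_3 = {x ∈ ℚ_3 : v_3(x) ≥ 0} and ℤ_3^× = {x ∈ ℤ_3 : v_3(x) = 0}. Here v_3(54) = v_3(num) − v_3(den) = 3; compare against these criteria.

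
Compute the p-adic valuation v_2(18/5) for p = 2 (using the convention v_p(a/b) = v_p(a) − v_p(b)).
v_2(18/5) = 1

Factor powers of 2 from the numerator and denominator of the reduced fraction: 18 = 2^1 · 9 and 5 = 2^0 · 5. Apply v_p(a/b) = v_p(a) − v_p(b): v_2(18/5) = 1 − 0 = 1.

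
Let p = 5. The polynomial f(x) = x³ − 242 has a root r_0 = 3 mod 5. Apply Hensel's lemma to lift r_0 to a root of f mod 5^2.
r_1 = 23 (mod 25)

Hensel: r_{i+1} = r_i − f(r_i)/f′(r_i) mod 5^{i+2}, where f′(x) = 3x². Iterate:
  r_0 = 3 (mod 5)
  r_1 = 23 (mod 25)
Final: r = 23 with f(r) ≡ 0 mod 5^2.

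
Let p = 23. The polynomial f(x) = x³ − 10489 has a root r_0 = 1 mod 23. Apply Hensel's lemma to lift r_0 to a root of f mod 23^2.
r_1 = 323 (mod 529)

Hensel: r_{i+1} = r_i − f(r_i)/f′(r_i) mod 23^{i+2}, where f′(x) = 3x². Iterate:
  r_0 = 1 (mod 23)
  r_1 = 323 (mod 529)
Final: r = 323 with f(r) ≡ 0 mod 23^2.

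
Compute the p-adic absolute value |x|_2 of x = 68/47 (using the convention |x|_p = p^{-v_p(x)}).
|68/47|_2 = 1/4

Step 1 — compute v_2(x) by factoring powers of 2 out of the numerator and denominator: v_2(68/47) = 2. Step 2 — apply |x|_p = p^{-v_p(x)} = 2^{-2} = 1/4.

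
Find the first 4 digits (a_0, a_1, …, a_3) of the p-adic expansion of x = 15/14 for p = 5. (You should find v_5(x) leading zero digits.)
(a_0, …, a_3) = (0, 2, 0, 1)

v_5(15/14) = 1, so a_0 = ... = a_0 = 0. Factor out: x = 5^1 · u with u = 3/14 a unit in ℤ_5. Expand u iteratively via a_{v+i} = u_i mod 5, u_{i+1} = (u_i − a_{v+i})/5:
  u_0 = 3/14;  a_1 = 2;  u_1 = (u_0 − 2)/5 = -5/14
  u_1 = -5/14;  a_2 = 0;  u_2 = (u_1 − 0)/5 = -1/14
  u_2 = -1/14;  a_3 = 1;  u_3 = (u_2 − 1)/5 = -3/14
Digits: (0, 2, 0, 1).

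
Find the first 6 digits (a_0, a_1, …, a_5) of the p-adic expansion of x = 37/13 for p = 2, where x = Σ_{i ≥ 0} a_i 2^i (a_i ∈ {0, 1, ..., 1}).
(a_0, …, a_5) = (1, 0, 0, 1, 1, 1)

v_2(37/13) = 0 (numerator and denominator both coprime to 2), so x ∈ ℤ_2^×. Compute digits iteratively via a_i = x_i mod 2, x_{i+1} = (x_i − a_i)/2, with x_0 = x:
  x_0 = 37/13;  a_0 = 1;  x_1 = (x_0 − 1)/2 = 12/13
  x_1 = 12/13;  a_1 = 0;  x_2 = (x_1 − 0)/2 = 6/13
  x_2 = 6/13;  a_2 = 0;  x_3 = (x_2 − 0)/2 = 3/13
  x_3 = 3/13;  a_3 = 1;  x_4 = (x_3 − 1)/2 = -5/13
  x_4 = -5/13;  a_4 = 1;  x_5 = (x_4 − 1)/2 = -9/13
  x_5 = -9/13;  a_5 = 1;  x_6 = (x_5 − 1)/2 = -11/13
Digits: (1, 0, 0, 1, 1, 1).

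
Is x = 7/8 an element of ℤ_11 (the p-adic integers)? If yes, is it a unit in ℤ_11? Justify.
x ∈ ℤ_11^× (unit); v_11(x) = 0

ℤ_11 = {x ∈ ℚ_11 : v_11(x) ≥ 0} and ℤ_11^× = {x ∈ ℤ_11 : v_11(x) = 0}. Here v_11(7/8) = v_11(num) − v_11(den) = 0; compare against these criteria.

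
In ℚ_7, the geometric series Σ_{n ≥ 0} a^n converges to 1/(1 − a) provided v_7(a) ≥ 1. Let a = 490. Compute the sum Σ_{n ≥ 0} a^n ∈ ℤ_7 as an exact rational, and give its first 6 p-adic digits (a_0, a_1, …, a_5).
Σ a^n = 1/(1 − a) = -1/489;  first 6 digits = (1, 0, 3, 1, 2, 0)

v_7(a) = 2 ≥ 1, so the series converges in ℤ_7 to 1/(1 − a) = 1/(1 − 490) = -1/489. Expand this rational in ℤ_7: compute digits iteratively via d_i = x_i mod 7, x_{i+1} = (x_i − d_i)/7. The first 6 digits are (1, 0, 3, 1, 2, 0).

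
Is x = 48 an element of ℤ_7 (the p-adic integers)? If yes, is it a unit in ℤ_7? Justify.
x ∈ ℤ_7^× (unit); v_7(x) = 0

ℤ_7 = {x ∈ ℚ_7 : v_7(x) ≥ 0} and ℤ_7^× = {x ∈ ℤ_7 : v_7(x) = 0}. Here v_7(48) = v_7(num) − v_7(den) = 0; compare against these criteria.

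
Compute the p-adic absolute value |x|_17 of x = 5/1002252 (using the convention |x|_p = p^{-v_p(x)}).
|5/1002252|_17 = 83521

Step 1 — compute v_17(x) by factoring powers of 17 out of the numerator and denominator: v_17(5/1002252) = -4. Step 2 — apply |x|_p = p^{-v_p(x)} = 17^{4} = 83521.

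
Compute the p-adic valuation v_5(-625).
v_5(-625) = 4

v_5(n) is the largest exponent k such that 5^k divides n. Factor out: -625 = -5^4 · 1. (Sign doesn't affect v_p.) So v_5(-625) = 4.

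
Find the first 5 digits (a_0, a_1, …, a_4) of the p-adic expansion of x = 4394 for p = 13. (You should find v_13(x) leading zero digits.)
(a_0, …, a_4) = (0, 0, 0, 2, 0)

v_13(4394) = 3, so a_0 = ... = a_2 = 0. Factor out: x = 13^3 · u with u = 2 a unit in ℤ_13. Expand u iteratively via a_{v+i} = u_i mod 13, u_{i+1} = (u_i − a_{v+i})/13:
  u_0 = 2;  a_3 = 2;  u_1 = (u_0 − 2)/13 = 0
  u_1 = 0;  a_4 = 0;  u_2 = (u_1 − 0)/13 = 0
Digits: (0, 0, 0, 2, 0).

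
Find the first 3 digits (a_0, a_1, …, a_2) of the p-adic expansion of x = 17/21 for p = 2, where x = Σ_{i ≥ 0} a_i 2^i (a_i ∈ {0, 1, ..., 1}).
(a_0, …, a_2) = (1, 0, 1)

v_2(17/21) = 0 (numerator and denominator both coprime to 2), so x ∈ ℤ_2^×. Compute digits iteratively via a_i = x_i mod 2, x_{i+1} = (x_i − a_i)/2, with x_0 = x:
  x_0 = 17/21;  a_0 = 1;  x_1 = (x_0 − 1)/2 = -2/21
  x_1 = -2/21;  a_1 = 0;  x_2 = (x_1 − 0)/2 = -1/21
  x_2 = -1/21;  a_2 = 1;  x_3 = (x_2 − 1)/2 = -11/21
Digits: (1, 0, 1).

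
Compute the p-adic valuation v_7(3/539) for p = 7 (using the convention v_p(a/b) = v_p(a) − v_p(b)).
v_7(3/539) = -2

Factor powers of 7 from the numerator and denominator of the reduced fraction: 3 = 7^0 · 3 and 539 = 7^2 · 11. Apply v_p(a/b) = v_p(a) − v_p(b): v_7(3/539) = 0 − 2 = -2.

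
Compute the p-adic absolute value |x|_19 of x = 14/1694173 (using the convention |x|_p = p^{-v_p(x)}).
|14/1694173|_19 = 130321

Step 1 — compute v_19(x) by factoring powers of 19 out of the numerator and denominator: v_19(14/1694173) = -4. Step 2 — apply |x|_p = p^{-v_p(x)} = 19^{4} = 130321.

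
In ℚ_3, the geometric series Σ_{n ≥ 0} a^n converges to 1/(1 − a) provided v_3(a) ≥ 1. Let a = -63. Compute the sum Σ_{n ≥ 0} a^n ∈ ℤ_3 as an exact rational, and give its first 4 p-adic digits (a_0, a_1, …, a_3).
Σ a^n = 1/(1 − a) = 1/64;  first 4 digits = (1, 0, 2, 0)

v_3(a) = 2 ≥ 1, so the series converges in ℤ_3 to 1/(1 − a) = 1/(1 − (-63)) = 1/64. Expand this rational in ℤ_3: compute digits iteratively via d_i = x_i mod 3, x_{i+1} = (x_i − d_i)/3. The first 4 digits are (1, 0, 2, 0).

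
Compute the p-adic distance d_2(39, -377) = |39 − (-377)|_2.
d_2(39, -377) = 1/32

Step 1 — x − y = 39 − (-377) = 416. Step 2 — v_2(416) = 5 (factor: 416 = (2^5 · 13); the sign does not affect v_p). Step 3 — |x − y|_2 = 2^{-5} = 1/32.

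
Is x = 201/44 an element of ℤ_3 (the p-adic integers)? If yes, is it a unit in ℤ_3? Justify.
x ∈ ℤ_3 but not a unit; v_3(x) = 1 > 0

ℤ_3 = {x ∈ ℚ_3 : v_3(x) ≥ 0} and ℤ_3^× = {x ∈ ℤ_3 : v_3(x) = 0}. Here v_3(201/44) = v_3(num) − v_3(den) = 1; compare against these criteria.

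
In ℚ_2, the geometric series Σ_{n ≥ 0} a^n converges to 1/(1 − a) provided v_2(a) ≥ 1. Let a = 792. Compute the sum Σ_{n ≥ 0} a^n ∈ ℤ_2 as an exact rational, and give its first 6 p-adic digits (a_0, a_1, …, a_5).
Σ a^n = 1/(1 − a) = -1/791;  first 6 digits = (1, 0, 0, 1, 1, 0)

v_2(a) = 3 ≥ 1, so the series converges in ℤ_2 to 1/(1 − a) = 1/(1 − 792) = -1/791. Expand this rational in ℤ_2: compute digits iteratively via d_i = x_i mod 2, x_{i+1} = (x_i − d_i)/2. The first 6 digits are (1, 0, 0, 1, 1, 0).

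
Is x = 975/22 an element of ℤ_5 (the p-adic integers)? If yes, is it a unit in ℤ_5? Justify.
x ∈ ℤ_5 but not a unit; v_5(x) = 2 > 0

ℤ_5 = {x ∈ ℚ_5 : v_5(x) ≥ 0} and ℤ_5^× = {x ∈ ℤ_5 : v_5(x) = 0}. Here v_5(975/22) = v_5(num) − v_5(den) = 2; compare against these criteria.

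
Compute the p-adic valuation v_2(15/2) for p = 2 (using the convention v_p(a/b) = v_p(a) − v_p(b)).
v_2(15/2) = -1

Factor powers of 2 from the numerator and denominator of the reduced fraction: 15 = 2^0 · 15 and 2 = 2^1 · 1. Apply v_p(a/b) = v_p(a) − v_p(b): v_2(15/2) = 0 − 1 = -1.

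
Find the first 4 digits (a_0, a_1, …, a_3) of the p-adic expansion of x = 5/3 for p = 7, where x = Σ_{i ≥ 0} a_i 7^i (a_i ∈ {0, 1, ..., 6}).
(a_0, …, a_3) = (4, 2, 2, 2)

v_7(5/3) = 0 (numerator and denominator both coprime to 7), so x ∈ ℤ_7^×. Compute digits iteratively via a_i = x_i mod 7, x_{i+1} = (x_i − a_i)/7, with x_0 = x:
  x_0 = 5/3;  a_0 = 4;  x_1 = (x_0 − 4)/7 = -1/3
  x_1 = -1/3;  a_1 = 2;  x_2 = (x_1 − 2)/7 = -1/3
  x_2 = -1/3;  a_2 = 2;  x_3 = (x_2 − 2)/7 = -1/3
  x_3 = -1/3;  a_3 = 2;  x_4 = (x_3 − 2)/7 = -1/3
Digits: (4, 2, 2, 2).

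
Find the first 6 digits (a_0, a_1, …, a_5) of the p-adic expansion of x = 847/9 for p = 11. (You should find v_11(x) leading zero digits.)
(a_0, …, a_5) = (0, 0, 2, 6, 8, 9)

v_11(847/9) = 2, so a_0 = ... = a_1 = 0. Factor out: x = 11^2 · u with u = 7/9 a unit in ℤ_11. Expand u iteratively via a_{v+i} = u_i mod 11, u_{i+1} = (u_i − a_{v+i})/11:
  u_0 = 7/9;  a_2 = 2;  u_1 = (u_0 − 2)/11 = -1/9
  u_1 = -1/9;  a_3 = 6;  u_2 = (u_1 − 6)/11 = -5/9
  u_2 = -5/9;  a_4 = 8;  u_3 = (u_2 − 8)/11 = -7/9
  u_3 = -7/9;  a_5 = 9;  u_4 = (u_3 − 9)/11 = -8/9
Digits: (0, 0, 2, 6, 8, 9).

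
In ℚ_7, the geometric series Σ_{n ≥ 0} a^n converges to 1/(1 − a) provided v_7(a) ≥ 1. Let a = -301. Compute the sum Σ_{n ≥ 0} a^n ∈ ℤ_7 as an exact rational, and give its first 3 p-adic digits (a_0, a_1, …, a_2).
Σ a^n = 1/(1 − a) = 1/302;  first 3 digits = (1, 6, 1)

v_7(a) = 1 ≥ 1, so the series converges in ℤ_7 to 1/(1 − a) = 1/(1 − (-301)) = 1/302. Expand this rational in ℤ_7: compute digits iteratively via d_i = x_i mod 7, x_{i+1} = (x_i − d_i)/7. The first 3 digits are (1, 6, 1).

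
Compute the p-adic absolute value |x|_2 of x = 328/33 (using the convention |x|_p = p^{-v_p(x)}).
|328/33|_2 = 1/8

Step 1 — compute v_2(x) by factoring powers of 2 out of the numerator and denominator: v_2(328/33) = 3. Step 2 — apply |x|_p = p^{-v_p(x)} = 2^{-3} = 1/8.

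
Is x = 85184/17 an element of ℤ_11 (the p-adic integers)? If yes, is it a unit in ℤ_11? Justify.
x ∈ ℤ_11 but not a unit; v_11(x) = 3 > 0

ℤ_11 = {x ∈ ℚ_11 : v_11(x) ≥ 0} and ℤ_11^× = {x ∈ ℤ_11 : v_11(x) = 0}. Here v_11(85184/17) = v_11(num) − v_11(den) = 3; compare against these criteria.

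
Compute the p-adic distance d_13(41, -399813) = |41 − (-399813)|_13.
d_13(41, -399813) = 1/28561

Step 1 — x − y = 41 − (-399813) = 399854. Step 2 — v_13(399854) = 4 (factor: 399854 = (13^4 · 14); the sign does not affect v_p). Step 3 — |x − y|_13 = 13^{-4} = 1/28561.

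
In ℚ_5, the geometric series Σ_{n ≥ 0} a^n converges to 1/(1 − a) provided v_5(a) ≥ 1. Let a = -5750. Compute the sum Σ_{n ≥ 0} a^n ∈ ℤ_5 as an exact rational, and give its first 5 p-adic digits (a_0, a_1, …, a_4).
Σ a^n = 1/(1 − a) = 1/5751;  first 5 digits = (1, 0, 0, 4, 0)

v_5(a) = 3 ≥ 1, so the series converges in ℤ_5 to 1/(1 − a) = 1/(1 − (-5750)) = 1/5751. Expand this rational in ℤ_5: compute digits iteratively via d_i = x_i mod 5, x_{i+1} = (x_i − d_i)/5. The first 5 digits are (1, 0, 0, 4, 0).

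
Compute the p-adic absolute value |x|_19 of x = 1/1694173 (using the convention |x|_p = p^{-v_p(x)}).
|1/1694173|_19 = 130321

Step 1 — compute v_19(x) by factoring powers of 19 out of the numerator and denominator: v_19(1/1694173) = -4. Step 2 — apply |x|_p = p^{-v_p(x)} = 19^{4} = 130321.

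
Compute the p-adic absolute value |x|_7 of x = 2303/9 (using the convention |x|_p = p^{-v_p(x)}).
|2303/9|_7 = 1/49

Step 1 — compute v_7(x) by factoring powers of 7 out of the numerator and denominator: v_7(2303/9) = 2. Step 2 — apply |x|_p = p^{-v_p(x)} = 7^{-2} = 1/49.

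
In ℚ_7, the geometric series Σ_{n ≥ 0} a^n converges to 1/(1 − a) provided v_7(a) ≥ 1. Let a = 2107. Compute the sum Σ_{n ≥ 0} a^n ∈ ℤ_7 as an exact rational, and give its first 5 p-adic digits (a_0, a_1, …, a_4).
Σ a^n = 1/(1 − a) = -1/2106;  first 5 digits = (1, 0, 1, 6, 1)

v_7(a) = 2 ≥ 1, so the series converges in ℤ_7 to 1/(1 − a) = 1/(1 − 2107) = -1/2106. Expand this rational in ℤ_7: compute digits iteratively via d_i = x_i mod 7, x_{i+1} = (x_i − d_i)/7. The first 5 digits are (1, 0, 1, 6, 1).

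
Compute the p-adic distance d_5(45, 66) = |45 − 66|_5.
d_5(45, 66) = 1

Step 1 — x − y = 45 − 66 = -21. Step 2 — v_5(-21) = 0 (factor: -21 = −(5^0 · 21); the sign does not affect v_p). Step 3 — |x − y|_5 = 5^{0} = 1.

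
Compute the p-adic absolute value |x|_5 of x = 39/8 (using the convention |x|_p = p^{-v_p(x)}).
|39/8|_5 = 1

Step 1 — compute v_5(x) by factoring powers of 5 out of the numerator and denominator: v_5(39/8) = 0. Step 2 — apply |x|_p = p^{-v_p(x)} = 5^{0} = 1.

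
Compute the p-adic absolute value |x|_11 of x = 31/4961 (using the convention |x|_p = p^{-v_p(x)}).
|31/4961|_11 = 121

Step 1 — compute v_11(x) by factoring powers of 11 out of the numerator and denominator: v_11(31/4961) = -2. Step 2 — apply |x|_p = p^{-v_p(x)} = 11^{2} = 121.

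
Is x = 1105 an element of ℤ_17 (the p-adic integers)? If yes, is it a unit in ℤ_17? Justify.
x ∈ ℤ_17 but not a unit; v_17(x) = 1 > 0

ℤ_17 = {x ∈ ℚ_17 : v_17(x) ≥ 0} and ℤ_17^× = {x ∈ ℤ_17 : v_17(x) = 0}. Here v_17(1105) = v_17(num) − v_17(den) = 1; compare against these criteria.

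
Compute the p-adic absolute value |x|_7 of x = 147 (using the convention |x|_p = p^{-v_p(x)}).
|147|_7 = 1/49

Step 1 — compute v_7(x) by factoring powers of 7 out of the numerator and denominator: v_7(147) = 2. Step 2 — apply |x|_p = p^{-v_p(x)} = 7^{-2} = 1/49.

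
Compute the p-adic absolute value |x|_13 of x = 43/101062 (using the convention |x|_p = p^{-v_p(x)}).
|43/101062|_13 = 2197

Step 1 — compute v_13(x) by factoring powers of 13 out of the numerator and denominator: v_13(43/101062) = -3. Step 2 — apply |x|_p = p^{-v_p(x)} = 13^{3} = 2197.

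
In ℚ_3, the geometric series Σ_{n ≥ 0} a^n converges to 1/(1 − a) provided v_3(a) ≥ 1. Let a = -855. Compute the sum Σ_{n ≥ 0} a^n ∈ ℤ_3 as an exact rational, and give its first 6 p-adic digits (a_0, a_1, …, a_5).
Σ a^n = 1/(1 − a) = 1/856;  first 6 digits = (1, 0, 1, 1, 2, 1)

v_3(a) = 2 ≥ 1, so the series converges in ℤ_3 to 1/(1 − a) = 1/(1 − (-855)) = 1/856. Expand this rational in ℤ_3: compute digits iteratively via d_i = x_i mod 3, x_{i+1} = (x_i − d_i)/3. The first 6 digits are (1, 0, 1, 1, 2, 1).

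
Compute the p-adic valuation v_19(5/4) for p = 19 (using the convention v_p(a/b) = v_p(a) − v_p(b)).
v_19(5/4) = 0

Factor powers of 19 from the numerator and denominator of the reduced fraction: 5 = 19^0 · 5 and 4 = 19^0 · 4. Apply v_p(a/b) = v_p(a) − v_p(b): v_19(5/4) = 0 − 0 = 0.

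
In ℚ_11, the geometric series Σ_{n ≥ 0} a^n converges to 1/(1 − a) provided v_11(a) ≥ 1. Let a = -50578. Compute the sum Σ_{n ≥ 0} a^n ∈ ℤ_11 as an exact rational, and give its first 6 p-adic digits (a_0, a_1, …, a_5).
Σ a^n = 1/(1 − a) = 1/50579;  first 6 digits = (1, 0, 0, 6, 7, 10)

v_11(a) = 3 ≥ 1, so the series converges in ℤ_11 to 1/(1 − a) = 1/(1 − (-50578)) = 1/50579. Expand this rational in ℤ_11: compute digits iteratively via d_i = x_i mod 11, x_{i+1} = (x_i − d_i)/11. The first 6 digits are (1, 0, 0, 6, 7, 10).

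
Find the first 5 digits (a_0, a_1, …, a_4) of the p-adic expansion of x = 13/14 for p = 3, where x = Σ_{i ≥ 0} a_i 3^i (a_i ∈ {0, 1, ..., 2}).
(a_0, …, a_4) = (2, 2, 2, 1, 0)

v_3(13/14) = 0 (numerator and denominator both coprime to 3), so x ∈ ℤ_3^×. Compute digits iteratively via a_i = x_i mod 3, x_{i+1} = (x_i − a_i)/3, with x_0 = x:
  x_0 = 13/14;  a_0 = 2;  x_1 = (x_0 − 2)/3 = -5/14
  x_1 = -5/14;  a_1 = 2;  x_2 = (x_1 − 2)/3 = -11/14
  x_2 = -11/14;  a_2 = 2;  x_3 = (x_2 − 2)/3 = -13/14
  x_3 = -13/14;  a_3 = 1;  x_4 = (x_3 − 1)/3 = -9/14
  x_4 = -9/14;  a_4 = 0;  x_5 = (x_4 − 0)/3 = -3/14
Digits: (2, 2, 2, 1, 0).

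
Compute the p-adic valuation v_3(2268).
v_3(2268) = 4

v_3(n) is the largest exponent k such that 3^k divides n. Factor out: 2268 = 3^4 · 28. (Sign doesn't affect v_p.) So v_3(2268) = 4.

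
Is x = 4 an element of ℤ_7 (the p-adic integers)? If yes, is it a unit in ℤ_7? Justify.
x ∈ ℤ_7^× (unit); v_7(x) = 0

ℤ_7 = {x ∈ ℚ_7 : v_7(x) ≥ 0} and ℤ_7^× = {x ∈ ℤ_7 : v_7(x) = 0}. Here v_7(4) = v_7(num) − v_7(den) = 0; compare against these criteria.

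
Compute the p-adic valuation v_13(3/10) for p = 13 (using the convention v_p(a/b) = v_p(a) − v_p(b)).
v_13(3/10) = 0

Factor powers of 13 from the numerator and denominator of the reduced fraction: 3 = 13^0 · 3 and 10 = 13^0 · 10. Apply v_p(a/b) = v_p(a) − v_p(b): v_13(3/10) = 0 − 0 = 0.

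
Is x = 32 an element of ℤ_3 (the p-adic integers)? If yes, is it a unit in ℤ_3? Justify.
x ∈ ℤ_3^× (unit); v_3(x) = 0

ℤ_3 = {x ∈ ℚ_3 : v_3(x) ≥ 0} and ℤ_3^× = {x ∈ ℤ_3 : v_3(x) = 0}. Here v_3(32) = v_3(num) − v_3(den) = 0; compare against these criteria.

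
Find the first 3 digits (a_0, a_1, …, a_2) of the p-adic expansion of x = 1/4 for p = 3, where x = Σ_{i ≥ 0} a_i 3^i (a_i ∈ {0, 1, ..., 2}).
(a_0, …, a_2) = (1, 2, 0)

v_3(1/4) = 0 (numerator and denominator both coprime to 3), so x ∈ ℤ_3^×. Compute digits iteratively via a_i = x_i mod 3, x_{i+1} = (x_i − a_i)/3, with x_0 = x:
  x_0 = 1/4;  a_0 = 1;  x_1 = (x_0 − 1)/3 = -1/4
  x_1 = -1/4;  a_1 = 2;  x_2 = (x_1 − 2)/3 = -3/4
  x_2 = -3/4;  a_2 = 0;  x_3 = (x_2 − 0)/3 = -1/4
Digits: (1, 2, 0).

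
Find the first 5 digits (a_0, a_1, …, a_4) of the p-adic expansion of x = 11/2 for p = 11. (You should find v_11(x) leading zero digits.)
(a_0, …, a_4) = (0, 6, 5, 5, 5)

v_11(11/2) = 1, so a_0 = ... = a_0 = 0. Factor out: x = 11^1 · u with u = 1/2 a unit in ℤ_11. Expand u iteratively via a_{v+i} = u_i mod 11, u_{i+1} = (u_i − a_{v+i})/11:
  u_0 = 1/2;  a_1 = 6;  u_1 = (u_0 − 6)/11 = -1/2
  u_1 = -1/2;  a_2 = 5;  u_2 = (u_1 − 5)/11 = -1/2
  u_2 = -1/2;  a_3 = 5;  u_3 = (u_2 − 5)/11 = -1/2
  u_3 = -1/2;  a_4 = 5;  u_4 = (u_3 − 5)/11 = -1/2
Digits: (0, 6, 5, 5, 5).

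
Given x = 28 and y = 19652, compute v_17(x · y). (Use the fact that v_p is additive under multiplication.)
v_17(550256) = 3

v_p(x) = 0 (factor: 28 = 17^0 · 28); v_p(y) = 3 (factor: 19652 = 17^3 · 4). Additivity: v_p(xy) = v_p(x) + v_p(y) = 0 + 3 = 3. (Direct check: xy = 550256 = 17^3 · (112).)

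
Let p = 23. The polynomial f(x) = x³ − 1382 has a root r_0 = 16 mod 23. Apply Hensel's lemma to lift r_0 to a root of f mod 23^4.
r_3 = 95581 (mod 279841)

Hensel: r_{i+1} = r_i − f(r_i)/f′(r_i) mod 23^{i+2}, where f′(x) = 3x². Iterate:
  r_0 = 16 (mod 23)
  r_1 = 361 (mod 529)
  r_2 = 10412 (mod 12167)
  r_3 = 95581 (mod 279841)
Final: r = 95581 with f(r) ≡ 0 mod 23^4.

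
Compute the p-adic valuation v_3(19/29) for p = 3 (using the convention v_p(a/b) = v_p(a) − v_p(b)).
v_3(19/29) = 0

Factor powers of 3 from the numerator and denominator of the reduced fraction: 19 = 3^0 · 19 and 29 = 3^0 · 29. Apply v_p(a/b) = v_p(a) − v_p(b): v_3(19/29) = 0 − 0 = 0.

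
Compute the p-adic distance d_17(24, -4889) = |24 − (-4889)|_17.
d_17(24, -4889) = 1/4913

Step 1 — x − y = 24 − (-4889) = 4913. Step 2 — v_17(4913) = 3 (factor: 4913 = (17^3 · 1); the sign does not affect v_p). Step 3 — |x − y|_17 = 17^{-3} = 1/4913.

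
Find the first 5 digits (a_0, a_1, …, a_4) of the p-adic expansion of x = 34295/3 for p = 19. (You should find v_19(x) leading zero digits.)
(a_0, …, a_4) = (0, 0, 0, 8, 6)

v_19(34295/3) = 3, so a_0 = ... = a_2 = 0. Factor out: x = 19^3 · u with u = 5/3 a unit in ℤ_19. Expand u iteratively via a_{v+i} = u_i mod 19, u_{i+1} = (u_i − a_{v+i})/19:
  u_0 = 5/3;  a_3 = 8;  u_1 = (u_0 − 8)/19 = -1/3
  u_1 = -1/3;  a_4 = 6;  u_2 = (u_1 − 6)/19 = -1/3
Digits: (0, 0, 0, 8, 6).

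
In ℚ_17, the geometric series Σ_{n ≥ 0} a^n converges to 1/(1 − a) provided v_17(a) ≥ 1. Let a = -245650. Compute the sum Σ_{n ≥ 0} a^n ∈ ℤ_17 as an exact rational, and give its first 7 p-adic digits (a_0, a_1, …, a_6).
Σ a^n = 1/(1 − a) = 1/245651;  first 7 digits = (1, 0, 0, 1, 14, 16, 0)

v_17(a) = 3 ≥ 1, so the series converges in ℤ_17 to 1/(1 − a) = 1/(1 − (-245650)) = 1/245651. Expand this rational in ℤ_17: compute digits iteratively via d_i = x_i mod 17, x_{i+1} = (x_i − d_i)/17. The first 7 digits are (1, 0, 0, 1, 14, 16, 0).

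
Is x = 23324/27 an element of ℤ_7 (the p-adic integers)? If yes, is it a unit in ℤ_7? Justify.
x ∈ ℤ_7 but not a unit; v_7(x) = 3 > 0

ℤ_7 = {x ∈ ℚ_7 : v_7(x) ≥ 0} and ℤ_7^× = {x ∈ ℤ_7 : v_7(x) = 0}. Here v_7(23324/27) = v_7(num) − v_7(den) = 3; compare against these criteria.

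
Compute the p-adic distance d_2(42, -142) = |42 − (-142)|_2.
d_2(42, -142) = 1/8

Step 1 — x − y = 42 − (-142) = 184. Step 2 — v_2(184) = 3 (factor: 184 = (2^3 · 23); the sign does not affect v_p). Step 3 — |x − y|_2 = 2^{-3} = 1/8.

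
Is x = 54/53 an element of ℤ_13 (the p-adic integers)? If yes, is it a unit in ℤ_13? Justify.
x ∈ ℤ_13^× (unit); v_13(x) = 0

ℤ_13 = {x ∈ ℚ_13 : v_13(x) ≥ 0} and ℤ_13^× = {x ∈ ℤ_13 : v_13(x) = 0}. Here v_13(54/53) = v_13(num) − v_13(den) = 0; compare against these criteria.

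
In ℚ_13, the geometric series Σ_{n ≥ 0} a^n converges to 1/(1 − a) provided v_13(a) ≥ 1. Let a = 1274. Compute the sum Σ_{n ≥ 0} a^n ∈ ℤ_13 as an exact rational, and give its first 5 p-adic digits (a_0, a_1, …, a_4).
Σ a^n = 1/(1 − a) = -1/1273;  first 5 digits = (1, 7, 4, 3, 3)

v_13(a) = 1 ≥ 1, so the series converges in ℤ_13 to 1/(1 − a) = 1/(1 − 1274) = -1/1273. Expand this rational in ℤ_13: compute digits iteratively via d_i = x_i mod 13, x_{i+1} = (x_i − d_i)/13. The first 5 digits are (1, 7, 4, 3, 3).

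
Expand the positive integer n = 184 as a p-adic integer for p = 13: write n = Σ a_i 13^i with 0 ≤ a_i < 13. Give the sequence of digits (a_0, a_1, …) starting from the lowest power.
(a_0, a_1, …) = (2, 1, 1)

Repeated division by 13 gives the digits low-to-high: 184 = 2 + 1·13^1 + 1·13^2. Digit sequence: (2, 1, 1).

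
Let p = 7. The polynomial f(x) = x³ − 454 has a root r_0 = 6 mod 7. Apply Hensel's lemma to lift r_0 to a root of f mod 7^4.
r_3 = 706 (mod 2401)

Hensel: r_{i+1} = r_i − f(r_i)/f′(r_i) mod 7^{i+2}, where f′(x) = 3x². Iterate:
  r_0 = 6 (mod 7)
  r_1 = 20 (mod 49)
  r_2 = 20 (mod 343)
  r_3 = 706 (mod 2401)
Final: r = 706 with f(r) ≡ 0 mod 7^4.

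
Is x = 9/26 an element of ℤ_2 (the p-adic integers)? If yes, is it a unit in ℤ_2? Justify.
x ∉ ℤ_2 (v_2(x) = -1 < 0)

ℤ_2 = {x ∈ ℚ_2 : v_2(x) ≥ 0} and ℤ_2^× = {x ∈ ℤ_2 : v_2(x) = 0}. Here v_2(9/26) = v_2(num) − v_2(den) = -1; compare against these criteria.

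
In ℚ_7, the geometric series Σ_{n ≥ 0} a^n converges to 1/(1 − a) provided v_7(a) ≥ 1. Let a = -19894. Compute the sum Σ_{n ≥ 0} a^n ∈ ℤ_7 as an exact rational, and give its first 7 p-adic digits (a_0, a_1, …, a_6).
Σ a^n = 1/(1 − a) = 1/19895;  first 7 digits = (1, 0, 0, 5, 5, 5, 3)

v_7(a) = 3 ≥ 1, so the series converges in ℤ_7 to 1/(1 − a) = 1/(1 − (-19894)) = 1/19895. Expand this rational in ℤ_7: compute digits iteratively via d_i = x_i mod 7, x_{i+1} = (x_i − d_i)/7. The first 7 digits are (1, 0, 0, 5, 5, 5, 3).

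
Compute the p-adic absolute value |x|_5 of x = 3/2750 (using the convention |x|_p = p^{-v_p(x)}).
|3/2750|_5 = 125

Step 1 — compute v_5(x) by factoring powers of 5 out of the numerator and denominator: v_5(3/2750) = -3. Step 2 — apply |x|_p = p^{-v_p(x)} = 5^{3} = 125.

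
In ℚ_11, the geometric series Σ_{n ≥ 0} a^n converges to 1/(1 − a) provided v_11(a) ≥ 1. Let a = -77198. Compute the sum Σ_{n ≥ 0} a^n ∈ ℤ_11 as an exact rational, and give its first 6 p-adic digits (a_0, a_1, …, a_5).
Σ a^n = 1/(1 − a) = 1/77199;  first 6 digits = (1, 0, 0, 8, 5, 10)

v_11(a) = 3 ≥ 1, so the series converges in ℤ_11 to 1/(1 − a) = 1/(1 − (-77198)) = 1/77199. Expand this rational in ℤ_11: compute digits iteratively via d_i = x_i mod 11, x_{i+1} = (x_i − d_i)/11. The first 6 digits are (1, 0, 0, 8, 5, 10).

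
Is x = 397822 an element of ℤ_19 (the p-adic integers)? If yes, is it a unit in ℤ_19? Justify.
x ∈ ℤ_19 but not a unit; v_19(x) = 3 > 0

ℤ_19 = {x ∈ ℚ_19 : v_19(x) ≥ 0} and ℤ_19^× = {x ∈ ℤ_19 : v_19(x) = 0}. Here v_19(397822) = v_19(num) − v_19(den) = 3; compare against these criteria.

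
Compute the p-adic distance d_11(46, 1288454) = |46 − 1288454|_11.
d_11(46, 1288454) = 1/161051

Step 1 — x − y = 46 − 1288454 = -1288408. Step 2 — v_11(-1288408) = 5 (factor: -1288408 = −(11^5 · 8); the sign does not affect v_p). Step 3 — |x − y|_11 = 11^{-5} = 1/161051.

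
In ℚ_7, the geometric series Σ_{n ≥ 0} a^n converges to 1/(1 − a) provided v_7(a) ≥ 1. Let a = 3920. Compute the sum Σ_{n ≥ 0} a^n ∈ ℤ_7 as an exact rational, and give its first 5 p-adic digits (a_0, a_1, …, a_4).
Σ a^n = 1/(1 − a) = -1/3919;  first 5 digits = (1, 0, 3, 4, 3)

v_7(a) = 2 ≥ 1, so the series converges in ℤ_7 to 1/(1 − a) = 1/(1 − 3920) = -1/3919. Expand this rational in ℤ_7: compute digits iteratively via d_i = x_i mod 7, x_{i+1} = (x_i − d_i)/7. The first 5 digits are (1, 0, 3, 4, 3).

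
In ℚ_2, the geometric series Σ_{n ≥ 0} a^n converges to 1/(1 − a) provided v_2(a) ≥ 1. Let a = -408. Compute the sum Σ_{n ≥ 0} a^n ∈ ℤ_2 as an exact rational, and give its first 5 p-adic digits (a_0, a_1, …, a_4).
Σ a^n = 1/(1 − a) = 1/409;  first 5 digits = (1, 0, 0, 1, 0)

v_2(a) = 3 ≥ 1, so the series converges in ℤ_2 to 1/(1 − a) = 1/(1 − (-408)) = 1/409. Expand this rational in ℤ_2: compute digits iteratively via d_i = x_i mod 2, x_{i+1} = (x_i − d_i)/2. The first 5 digits are (1, 0, 0, 1, 0).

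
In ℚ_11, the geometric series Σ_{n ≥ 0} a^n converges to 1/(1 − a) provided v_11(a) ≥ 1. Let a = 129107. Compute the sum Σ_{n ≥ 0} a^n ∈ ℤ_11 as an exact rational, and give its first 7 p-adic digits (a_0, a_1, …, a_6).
Σ a^n = 1/(1 − a) = -1/129106;  first 7 digits = (1, 0, 0, 9, 8, 0, 4)

v_11(a) = 3 ≥ 1, so the series converges in ℤ_11 to 1/(1 − a) = 1/(1 − 129107) = -1/129106. Expand this rational in ℤ_11: compute digits iteratively via d_i = x_i mod 11, x_{i+1} = (x_i − d_i)/11. The first 7 digits are (1, 0, 0, 9, 8, 0, 4).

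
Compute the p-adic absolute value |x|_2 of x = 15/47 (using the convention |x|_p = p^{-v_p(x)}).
|15/47|_2 = 1

Step 1 — compute v_2(x) by factoring powers of 2 out of the numerator and denominator: v_2(15/47) = 0. Step 2 — apply |x|_p = p^{-v_p(x)} = 2^{0} = 1.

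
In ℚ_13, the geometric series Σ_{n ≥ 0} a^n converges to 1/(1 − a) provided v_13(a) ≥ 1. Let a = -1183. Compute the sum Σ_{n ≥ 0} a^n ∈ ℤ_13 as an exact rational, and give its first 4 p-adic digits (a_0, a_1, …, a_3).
Σ a^n = 1/(1 − a) = 1/1184;  first 4 digits = (1, 0, 6, 12)

v_13(a) = 2 ≥ 1, so the series converges in ℤ_13 to 1/(1 − a) = 1/(1 − (-1183)) = 1/1184. Expand this rational in ℤ_13: compute digits iteratively via d_i = x_i mod 13, x_{i+1} = (x_i − d_i)/13. The first 4 digits are (1, 0, 6, 12).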